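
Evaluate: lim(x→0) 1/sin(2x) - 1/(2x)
This is an ∞-∞ indeterminate form.

Combine fractions or rationalize to convert ∞-∞ to 0/0 form:
  lim(x→0) 1/sin(2x) - 1/(2x) = 0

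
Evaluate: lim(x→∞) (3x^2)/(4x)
This is an ∞/∞ indeterminate form.

Apply L'Hôpital's rule: differentiate numerator and denominator separately.
  f(x) = 3·x^2   ⇒   f'(x) = 6·x
  g(x) = 4·x   ⇒   g'(x) = 4
  lim(x→∞) f'(x)/g'(x) = lim(x→∞) (6·x)/(4)
  = ∞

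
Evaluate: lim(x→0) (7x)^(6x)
This is an exponential indeterminate form.

For exponential indeterminate forms, take the natural log:
  Let L = lim(x→0) (7x)^(6x)
  Then ln(L) = lim(x→0) [exponent × ln(base)]
  Evaluate using L'Hôpital or standard limits, then exponentiate.
  L = 1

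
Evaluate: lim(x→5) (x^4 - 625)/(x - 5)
This is a standard limit.

Factor or rationalize the expression:
  lim(x→5) (x^4 - 625)/(x - 5) = 500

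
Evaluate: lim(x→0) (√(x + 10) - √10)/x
This is a standard limit.

Factor or rationalize the expression:
  lim(x→0) (√(x + 10) - √10)/x = sqrt(10)/20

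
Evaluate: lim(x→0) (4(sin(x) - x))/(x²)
This is a 0/0 indeterminate form.

Apply L'Hôpital's rule: differentiate numerator and denominator separately.
  f(x) = -4·x + 4·sin(x)   ⇒   f'(x) = 4·cos(x) - 4
  g(x) = x^2   ⇒   g'(x) = 2·x
  lim(x→0) f'(x)/g'(x) = lim(x→0) (4·cos(x) - 4)/(2·x)
  = 0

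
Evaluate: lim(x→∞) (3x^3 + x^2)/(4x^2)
This is an ∞/∞ indeterminate form.

Apply L'Hôpital's rule: differentiate numerator and denominator separately.
  f(x) = 3·x^3 + x^2   ⇒   f'(x) = 9·x^2 + 2·x
  g(x) = 4·x^2   ⇒   g'(x) = 8·x
  lim(x→∞) f'(x)/g'(x) = lim(x→∞) (9·x^2 + 2·x)/(8·x)
  = ∞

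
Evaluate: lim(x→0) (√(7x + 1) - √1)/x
This is a standard limit.

Factor or rationalize the expression:
  lim(x→0) (√(7x + 1) - √1)/x = 7/2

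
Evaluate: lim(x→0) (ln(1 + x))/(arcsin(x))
This is a 0/0 indeterminate form.

Apply L'Hôpital's rule: differentiate numerator and denominator separately.
  f(x) = ln(x + 1)   ⇒   f'(x) = 1/(x + 1)
  g(x) = asin(x)   ⇒   g'(x) = 1/sqrt(1 - x^2)
  lim(x→0) f'(x)/g'(x) = lim(x→0) (1/(x + 1))/(1/sqrt(1 - x^2))
  = 1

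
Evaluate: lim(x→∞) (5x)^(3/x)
This is an exponential indeterminate form.

For exponential indeterminate forms, take the natural log:
  Let L = lim(x→∞) (5x)^(3/x)
  Then ln(L) = lim(x→∞) [exponent × ln(base)]
  Evaluate using L'Hôpital or standard limits, then exponentiate.
  L = 1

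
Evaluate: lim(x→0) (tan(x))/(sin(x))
This is a 0/0 indeterminate form.

Apply L'Hôpital's rule: differentiate numerator and denominator separately.
  f(x) = tan(x)   ⇒   f'(x) = tan(x)^2 + 1
  g(x) = sin(x)   ⇒   g'(x) = cos(x)
  lim(x→0) f'(x)/g'(x) = lim(x→0) (tan(x)^2 + 1)/(cos(x))
  = 1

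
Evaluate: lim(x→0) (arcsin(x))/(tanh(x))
This is a 0/0 indeterminate form.

Apply L'Hôpital's rule: differentiate numerator and denominator separately.
  f(x) = asin(x)   ⇒   f'(x) = 1/sqrt(1 - x^2)
  g(x) = tanh(x)   ⇒   g'(x) = 1 - tanh(x)^2
  lim(x→0) f'(x)/g'(x) = lim(x→0) (1/sqrt(1 - x^2))/(1 - tanh(x)^2)
  = 1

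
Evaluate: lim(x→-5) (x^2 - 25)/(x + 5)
This is a standard limit.

Factor or rationalize the expression:
  lim(x→-5) (x^2 - 25)/(x + 5) = -10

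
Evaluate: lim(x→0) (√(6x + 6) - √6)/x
This is a standard limit.

Factor or rationalize the expression:
  lim(x→0) (√(6x + 6) - √6)/x = sqrt(6)/2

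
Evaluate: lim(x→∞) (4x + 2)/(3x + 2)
This is an ∞/∞ indeterminate form.

Apply L'Hôpital's rule: differentiate numerator and denominator separately.
  f(x) = 4·x + 2   ⇒   f'(x) = 4
  g(x) = 3·x + 2   ⇒   g'(x) = 3
  lim(x→∞) f'(x)/g'(x) = lim(x→∞) (4)/(3)
  = 4/3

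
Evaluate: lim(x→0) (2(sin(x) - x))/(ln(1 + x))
This is a 0/0 indeterminate form.

Apply L'Hôpital's rule: differentiate numerator and denominator separately.
  f(x) = -2·x + 2·sin(x)   ⇒   f'(x) = 2·cos(x) - 2
  g(x) = ln(x + 1)   ⇒   g'(x) = 1/(x + 1)
  lim(x→0) f'(x)/g'(x) = lim(x→0) (2·cos(x) - 2)/(1/(x + 1))
  = 0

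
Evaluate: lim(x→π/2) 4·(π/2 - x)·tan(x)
This is a 0·∞ indeterminate form.

Rewrite 0·∞ as a quotient (0/0 or ∞/∞ form), then apply L'Hôpital's rule:
  lim(x→π/2) 4·(π/2 - x)·tan(x) = 4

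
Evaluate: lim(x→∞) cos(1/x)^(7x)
This is an exponential indeterminate form.

For exponential indeterminate forms, take the natural log:
  Let L = lim(x→∞) cos(1/x)^(7x)
  Then ln(L) = lim(x→∞) [exponent × ln(base)]
  Evaluate using L'Hôpital or standard limits, then exponentiate.
  L = 1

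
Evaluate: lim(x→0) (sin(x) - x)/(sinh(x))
This is a 0/0 indeterminate form.

Apply L'Hôpital's rule: differentiate numerator and denominator separately.
  f(x) = -x + sin(x)   ⇒   f'(x) = cos(x) - 1
  g(x) = sinh(x)   ⇒   g'(x) = cosh(x)
  lim(x→0) f'(x)/g'(x) = lim(x→0) (cos(x) - 1)/(cosh(x))
  = 0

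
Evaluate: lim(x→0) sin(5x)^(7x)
This is an exponential indeterminate form.

For exponential indeterminate forms, take the natural log:
  Let L = lim(x→0) sin(5x)^(7x)
  Then ln(L) = lim(x→0) [exponent × ln(base)]
  Evaluate using L'Hôpital or standard limits, then exponentiate.
  L = 1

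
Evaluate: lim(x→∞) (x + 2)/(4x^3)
This is an ∞/∞ indeterminate form.

Apply L'Hôpital's rule: differentiate numerator and denominator separately.
  f(x) = x + 2   ⇒   f'(x) = 1
  g(x) = 4·x^3   ⇒   g'(x) = 12·x^2
  lim(x→∞) f'(x)/g'(x) = lim(x→∞) (1)/(12·x^2)
  = 0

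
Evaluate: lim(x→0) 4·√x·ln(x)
This is a 0·∞ indeterminate form.

Rewrite 0·∞ as a quotient (0/0 or ∞/∞ form), then apply L'Hôpital's rule:
  lim(x→0) 4·√x·ln(x) = 0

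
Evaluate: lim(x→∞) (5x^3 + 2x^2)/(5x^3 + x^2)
This is an ∞/∞ indeterminate form.

Apply L'Hôpital's rule: differentiate numerator and denominator separately.
  f(x) = 5·x^3 + 2·x^2   ⇒   f'(x) = 15·x^2 + 4·x
  g(x) = 5·x^3 + x^2   ⇒   g'(x) = 15·x^2 + 2·x
  lim(x→∞) f'(x)/g'(x) = lim(x→∞) (15·x^2 + 4·x)/(15·x^2 + 2·x)
  = 1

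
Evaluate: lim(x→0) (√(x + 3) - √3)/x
This is a standard limit.

Factor or rationalize the expression:
  lim(x→0) (√(x + 3) - √3)/x = sqrt(3)/6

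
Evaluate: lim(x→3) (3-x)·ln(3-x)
This is a 0·∞ indeterminate form.

Rewrite 0·∞ as a quotient (0/0 or ∞/∞ form), then apply L'Hôpital's rule:
  lim(x→3) (3-x)·ln(3-x) = 0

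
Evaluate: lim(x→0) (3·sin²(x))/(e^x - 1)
This is a 0/0 indeterminate form.

Apply L'Hôpital's rule: differentiate numerator and denominator separately.
  f(x) = 3·sin(x)^2   ⇒   f'(x) = 6·sin(x)·cos(x)
  g(x) = e^(x) - 1   ⇒   g'(x) = e^(x)
  lim(x→0) f'(x)/g'(x) = lim(x→0) (6·sin(x)·cos(x))/(e^(x))
  = 0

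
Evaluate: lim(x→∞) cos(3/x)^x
This is an exponential indeterminate form.

For exponential indeterminate forms, take the natural log:
  Let L = lim(x→∞) cos(3/x)^x
  Then ln(L) = lim(x→∞) [exponent × ln(base)]
  Evaluate using L'Hôpital or standard limits, then exponentiate.
  L = 1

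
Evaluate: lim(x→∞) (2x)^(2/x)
This is an exponential indeterminate form.

For exponential indeterminate forms, take the natural log:
  Let L = lim(x→∞) (2x)^(2/x)
  Then ln(L) = lim(x→∞) [exponent × ln(base)]
  Evaluate using L'Hôpital or standard limits, then exponentiate.
  L = 1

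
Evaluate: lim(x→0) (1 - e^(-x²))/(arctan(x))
This is a 0/0 indeterminate form.

Apply L'Hôpital's rule: differentiate numerator and denominator separately.
  f(x) = 1 - e^(-x^2)   ⇒   f'(x) = 2·x·e^(-x^2)
  g(x) = atan(x)   ⇒   g'(x) = 1/(x^2 + 1)
  lim(x→0) f'(x)/g'(x) = lim(x→0) (2·x·e^(-x^2))/(1/(x^2 + 1))
  = 0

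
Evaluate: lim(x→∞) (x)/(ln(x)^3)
This is an ∞/∞ indeterminate form.

Apply L'Hôpital's rule: differentiate numerator and denominator separately.
  f(x) = x   ⇒   f'(x) = 1
  g(x) = ln(x)^3   ⇒   g'(x) = 3·ln(x)^2/x
  lim(x→∞) f'(x)/g'(x) = lim(x→∞) (1)/(3·ln(x)^2/x)
  = ∞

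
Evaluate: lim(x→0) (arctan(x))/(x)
This is a 0/0 indeterminate form.

Apply L'Hôpital's rule: differentiate numerator and denominator separately.
  f(x) = atan(x)   ⇒   f'(x) = 1/(x^2 + 1)
  g(x) = x   ⇒   g'(x) = 1
  lim(x→0) f'(x)/g'(x) = lim(x→0) (1/(x^2 + 1))/(1)
  = 1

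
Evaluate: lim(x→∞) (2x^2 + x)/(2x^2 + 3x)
This is an ∞/∞ indeterminate form.

Apply L'Hôpital's rule: differentiate numerator and denominator separately.
  f(x) = 2·x^2 + x   ⇒   f'(x) = 4·x + 1
  g(x) = 2·x^2 + 3·x   ⇒   g'(x) = 4·x + 3
  lim(x→∞) f'(x)/g'(x) = lim(x→∞) (4·x + 1)/(4·x + 3)
  = 1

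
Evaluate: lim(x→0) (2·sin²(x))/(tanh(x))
This is a 0/0 indeterminate form.

Apply L'Hôpital's rule: differentiate numerator and denominator separately.
  f(x) = 2·sin(x)^2   ⇒   f'(x) = 4·sin(x)·cos(x)
  g(x) = tanh(x)   ⇒   g'(x) = 1 - tanh(x)^2
  lim(x→0) f'(x)/g'(x) = lim(x→0) (4·sin(x)·cos(x))/(1 - tanh(x)^2)
  = 0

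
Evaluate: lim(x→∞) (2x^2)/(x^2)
This is an ∞/∞ indeterminate form.

Apply L'Hôpital's rule: differentiate numerator and denominator separately.
  f(x) = 2·x^2   ⇒   f'(x) = 4·x
  g(x) = x^2   ⇒   g'(x) = 2·x
  lim(x→∞) f'(x)/g'(x) = lim(x→∞) (4·x)/(2·x)
  = 2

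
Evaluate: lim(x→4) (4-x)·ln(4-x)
This is a 0·∞ indeterminate form.

Rewrite 0·∞ as a quotient (0/0 or ∞/∞ form), then apply L'Hôpital's rule:
  lim(x→4) (4-x)·ln(4-x) = 0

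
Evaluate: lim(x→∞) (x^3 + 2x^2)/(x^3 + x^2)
This is an ∞/∞ indeterminate form.

Apply L'Hôpital's rule: differentiate numerator and denominator separately.
  f(x) = x^3 + 2·x^2   ⇒   f'(x) = 3·x^2 + 4·x
  g(x) = x^3 + x^2   ⇒   g'(x) = 3·x^2 + 2·x
  lim(x→∞) f'(x)/g'(x) = lim(x→∞) (3·x^2 + 4·x)/(3·x^2 + 2·x)
  = 1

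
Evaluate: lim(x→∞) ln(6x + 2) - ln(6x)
This is an ∞-∞ indeterminate form.

Combine fractions or rationalize to convert ∞-∞ to 0/0 form:
  lim(x→∞) ln(6x + 2) - ln(6x) = 0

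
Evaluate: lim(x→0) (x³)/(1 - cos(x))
This is a 0/0 indeterminate form.

Apply L'Hôpital's rule: differentiate numerator and denominator separately.
  f(x) = x^3   ⇒   f'(x) = 3·x^2
  g(x) = 1 - cos(x)   ⇒   g'(x) = sin(x)
  lim(x→0) f'(x)/g'(x) = lim(x→0) (3·x^2)/(sin(x))
  = 0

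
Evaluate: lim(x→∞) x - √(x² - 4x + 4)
This is an ∞-∞ indeterminate form.

Combine fractions or rationalize to convert ∞-∞ to 0/0 form:
  lim(x→∞) x - √(x² - 4x + 4) = 2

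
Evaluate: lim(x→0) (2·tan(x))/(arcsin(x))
This is a 0/0 indeterminate form.

Apply L'Hôpital's rule: differentiate numerator and denominator separately.
  f(x) = 2·tan(x)   ⇒   f'(x) = 2·tan(x)^2 + 2
  g(x) = asin(x)   ⇒   g'(x) = 1/sqrt(1 - x^2)
  lim(x→0) f'(x)/g'(x) = lim(x→0) (2·tan(x)^2 + 2)/(1/sqrt(1 - x^2))
  = 2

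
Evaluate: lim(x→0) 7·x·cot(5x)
This is a 0·∞ indeterminate form.

Rewrite 0·∞ as a quotient (0/0 or ∞/∞ form), then apply L'Hôpital's rule:
  lim(x→0) 7·x·cot(5x) = 7/5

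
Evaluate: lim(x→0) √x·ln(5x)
This is a 0·∞ indeterminate form.

Rewrite 0·∞ as a quotient (0/0 or ∞/∞ form), then apply L'Hôpital's rule:
  lim(x→0) √x·ln(5x) = 0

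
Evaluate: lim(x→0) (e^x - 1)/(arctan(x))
This is a 0/0 indeterminate form.

Apply L'Hôpital's rule: differentiate numerator and denominator separately.
  f(x) = e^(x) - 1   ⇒   f'(x) = e^(x)
  g(x) = atan(x)   ⇒   g'(x) = 1/(x^2 + 1)
  lim(x→0) f'(x)/g'(x) = lim(x→0) (e^(x))/(1/(x^2 + 1))
  = 1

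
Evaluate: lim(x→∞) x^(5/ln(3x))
This is an exponential indeterminate form.

For exponential indeterminate forms, take the natural log:
  Let L = lim(x→∞) x^(5/ln(3x))
  Then ln(L) = lim(x→∞) [exponent × ln(base)]
  Evaluate using L'Hôpital or standard limits, then exponentiate.
  L = e^(5)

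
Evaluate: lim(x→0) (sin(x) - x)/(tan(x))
This is a 0/0 indeterminate form.

Apply L'Hôpital's rule: differentiate numerator and denominator separately.
  f(x) = -x + sin(x)   ⇒   f'(x) = cos(x) - 1
  g(x) = tan(x)   ⇒   g'(x) = tan(x)^2 + 1
  lim(x→0) f'(x)/g'(x) = lim(x→0) (cos(x) - 1)/(tan(x)^2 + 1)
  = 0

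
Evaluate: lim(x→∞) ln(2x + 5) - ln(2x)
This is an ∞-∞ indeterminate form.

Combine fractions or rationalize to convert ∞-∞ to 0/0 form:
  lim(x→∞) ln(2x + 5) - ln(2x) = 0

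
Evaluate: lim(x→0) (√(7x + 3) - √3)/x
This is a standard limit.

Factor or rationalize the expression:
  lim(x→0) (√(7x + 3) - √3)/x = 7·sqrt(3)/6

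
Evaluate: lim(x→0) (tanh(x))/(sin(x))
This is a 0/0 indeterminate form.

Apply L'Hôpital's rule: differentiate numerator and denominator separately.
  f(x) = tanh(x)   ⇒   f'(x) = 1 - tanh(x)^2
  g(x) = sin(x)   ⇒   g'(x) = cos(x)
  lim(x→0) f'(x)/g'(x) = lim(x→0) (1 - tanh(x)^2)/(cos(x))
  = 1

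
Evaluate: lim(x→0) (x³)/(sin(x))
This is a 0/0 indeterminate form.

Apply L'Hôpital's rule: differentiate numerator and denominator separately.
  f(x) = x^3   ⇒   f'(x) = 3·x^2
  g(x) = sin(x)   ⇒   g'(x) = cos(x)
  lim(x→0) f'(x)/g'(x) = lim(x→0) (3·x^2)/(cos(x))
  = 0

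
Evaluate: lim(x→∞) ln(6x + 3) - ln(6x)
This is an ∞-∞ indeterminate form.

Combine fractions or rationalize to convert ∞-∞ to 0/0 form:
  lim(x→∞) ln(6x + 3) - ln(6x) = 0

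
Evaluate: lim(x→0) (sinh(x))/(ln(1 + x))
This is a 0/0 indeterminate form.

Apply L'Hôpital's rule: differentiate numerator and denominator separately.
  f(x) = sinh(x)   ⇒   f'(x) = cosh(x)
  g(x) = ln(x + 1)   ⇒   g'(x) = 1/(x + 1)
  lim(x→0) f'(x)/g'(x) = lim(x→0) (cosh(x))/(1/(x + 1))
  = 1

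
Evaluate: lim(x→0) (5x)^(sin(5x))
This is an exponential indeterminate form.

For exponential indeterminate forms, take the natural log:
  Let L = lim(x→0) (5x)^(sin(5x))
  Then ln(L) = lim(x→0) [exponent × ln(base)]
  Evaluate using L'Hôpital or standard limits, then exponentiate.
  L = 1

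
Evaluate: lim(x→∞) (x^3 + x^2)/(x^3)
This is an ∞/∞ indeterminate form.

Apply L'Hôpital's rule: differentiate numerator and denominator separately.
  f(x) = x^3 + x^2   ⇒   f'(x) = 3·x^2 + 2·x
  g(x) = x^3   ⇒   g'(x) = 3·x^2
  lim(x→∞) f'(x)/g'(x) = lim(x→∞) (3·x^2 + 2·x)/(3·x^2)
  = 1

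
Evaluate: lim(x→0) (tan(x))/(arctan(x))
This is a 0/0 indeterminate form.

Apply L'Hôpital's rule: differentiate numerator and denominator separately.
  f(x) = tan(x)   ⇒   f'(x) = tan(x)^2 + 1
  g(x) = atan(x)   ⇒   g'(x) = 1/(x^2 + 1)
  lim(x→0) f'(x)/g'(x) = lim(x→0) (tan(x)^2 + 1)/(1/(x^2 + 1))
  = 1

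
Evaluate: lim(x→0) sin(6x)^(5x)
This is an exponential indeterminate form.

For exponential indeterminate forms, take the natural log:
  Let L = lim(x→0) sin(6x)^(5x)
  Then ln(L) = lim(x→0) [exponent × ln(base)]
  Evaluate using L'Hôpital or standard limits, then exponentiate.
  L = 1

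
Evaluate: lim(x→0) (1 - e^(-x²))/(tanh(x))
This is a 0/0 indeterminate form.

Apply L'Hôpital's rule: differentiate numerator and denominator separately.
  f(x) = 1 - e^(-x^2)   ⇒   f'(x) = 2·x·e^(-x^2)
  g(x) = tanh(x)   ⇒   g'(x) = 1 - tanh(x)^2
  lim(x→0) f'(x)/g'(x) = lim(x→0) (2·x·e^(-x^2))/(1 - tanh(x)^2)
  = 0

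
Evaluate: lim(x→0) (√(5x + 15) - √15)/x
This is a standard limit.

Factor or rationalize the expression:
  lim(x→0) (√(5x + 15) - √15)/x = sqrt(15)/6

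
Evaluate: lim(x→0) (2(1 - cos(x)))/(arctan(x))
This is a 0/0 indeterminate form.

Apply L'Hôpital's rule: differentiate numerator and denominator separately.
  f(x) = 2 - 2·cos(x)   ⇒   f'(x) = 2·sin(x)
  g(x) = atan(x)   ⇒   g'(x) = 1/(x^2 + 1)
  lim(x→0) f'(x)/g'(x) = lim(x→0) (2·sin(x))/(1/(x^2 + 1))
  = 0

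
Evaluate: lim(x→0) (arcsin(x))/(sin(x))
This is a 0/0 indeterminate form.

Apply L'Hôpital's rule: differentiate numerator and denominator separately.
  f(x) = asin(x)   ⇒   f'(x) = 1/sqrt(1 - x^2)
  g(x) = sin(x)   ⇒   g'(x) = cos(x)
  lim(x→0) f'(x)/g'(x) = lim(x→0) (1/sqrt(1 - x^2))/(cos(x))
  = 1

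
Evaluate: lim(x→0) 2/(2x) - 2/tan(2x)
This is an ∞-∞ indeterminate form.

Combine fractions or rationalize to convert ∞-∞ to 0/0 form:
  lim(x→0) 2/(2x) - 2/tan(2x) = 0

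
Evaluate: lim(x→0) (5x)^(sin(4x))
This is an exponential indeterminate form.

For exponential indeterminate forms, take the natural log:
  Let L = lim(x→0) (5x)^(sin(4x))
  Then ln(L) = lim(x→0) [exponent × ln(base)]
  Evaluate using L'Hôpital or standard limits, then exponentiate.
  L = 1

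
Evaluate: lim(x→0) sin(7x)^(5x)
This is an exponential indeterminate form.

For exponential indeterminate forms, take the natural log:
  Let L = lim(x→0) sin(7x)^(5x)
  Then ln(L) = lim(x→0) [exponent × ln(base)]
  Evaluate using L'Hôpital or standard limits, then exponentiate.
  L = 1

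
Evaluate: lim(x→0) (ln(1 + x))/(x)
This is a 0/0 indeterminate form.

Apply L'Hôpital's rule: differentiate numerator and denominator separately.
  f(x) = ln(x + 1)   ⇒   f'(x) = 1/(x + 1)
  g(x) = x   ⇒   g'(x) = 1
  lim(x→0) f'(x)/g'(x) = lim(x→0) (1/(x + 1))/(1)
  = 1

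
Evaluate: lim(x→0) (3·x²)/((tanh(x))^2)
This is a 0/0 indeterminate form.

Apply L'Hôpital's rule: differentiate numerator and denominator separately.
  f(x) = 3·x^2   ⇒   f'(x) = 6·x
  g(x) = tanh(x)^2   ⇒   g'(x) = (2 - 2·tanh(x)^2)·tanh(x)
  lim(x→0) f'(x)/g'(x) = lim(x→0) (6·x)/((2 - 2·tanh(x)^2)·tanh(x))
  = 3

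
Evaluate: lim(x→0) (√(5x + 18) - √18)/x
This is a standard limit.

Factor or rationalize the expression:
  lim(x→0) (√(5x + 18) - √18)/x = 5·sqrt(2)/12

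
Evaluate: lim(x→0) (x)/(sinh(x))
This is a 0/0 indeterminate form.

Apply L'Hôpital's rule: differentiate numerator and denominator separately.
  f(x) = x   ⇒   f'(x) = 1
  g(x) = sinh(x)   ⇒   g'(x) = cosh(x)
  lim(x→0) f'(x)/g'(x) = lim(x→0) (1)/(cosh(x))
  = 1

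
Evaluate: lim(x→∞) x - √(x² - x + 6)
This is an ∞-∞ indeterminate form.

Combine fractions or rationalize to convert ∞-∞ to 0/0 form:
  lim(x→∞) x - √(x² - x + 6) = 1/2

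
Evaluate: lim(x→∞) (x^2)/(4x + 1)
This is an ∞/∞ indeterminate form.

Apply L'Hôpital's rule: differentiate numerator and denominator separately.
  f(x) = x^2   ⇒   f'(x) = 2·x
  g(x) = 4·x + 1   ⇒   g'(x) = 4
  lim(x→∞) f'(x)/g'(x) = lim(x→∞) (2·x)/(4)
  = ∞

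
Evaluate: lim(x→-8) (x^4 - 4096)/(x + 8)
This is a standard limit.

Factor or rationalize the expression:
  lim(x→-8) (x^4 - 4096)/(x + 8) = -2048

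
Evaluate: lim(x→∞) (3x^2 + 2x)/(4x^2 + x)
This is an ∞/∞ indeterminate form.

Apply L'Hôpital's rule: differentiate numerator and denominator separately.
  f(x) = 3·x^2 + 2·x   ⇒   f'(x) = 6·x + 2
  g(x) = 4·x^2 + x   ⇒   g'(x) = 8·x + 1
  lim(x→∞) f'(x)/g'(x) = lim(x→∞) (6·x + 2)/(8·x + 1)
  = 3/4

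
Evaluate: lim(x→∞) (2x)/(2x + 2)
This is an ∞/∞ indeterminate form.

Apply L'Hôpital's rule: differentiate numerator and denominator separately.
  f(x) = 2·x   ⇒   f'(x) = 2
  g(x) = 2·x + 2   ⇒   g'(x) = 2
  lim(x→∞) f'(x)/g'(x) = lim(x→∞) (2)/(2)
  = 1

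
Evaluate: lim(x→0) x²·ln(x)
This is a 0·∞ indeterminate form.

Rewrite 0·∞ as a quotient (0/0 or ∞/∞ form), then apply L'Hôpital's rule:
  lim(x→0) x²·ln(x) = 0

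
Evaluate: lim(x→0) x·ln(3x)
This is a 0·∞ indeterminate form.

Rewrite 0·∞ as a quotient (0/0 or ∞/∞ form), then apply L'Hôpital's rule:
  lim(x→0) x·ln(3x) = 0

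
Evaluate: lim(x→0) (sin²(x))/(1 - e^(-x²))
This is a 0/0 indeterminate form.

Apply L'Hôpital's rule: differentiate numerator and denominator separately.
  f(x) = sin(x)^2   ⇒   f'(x) = 2·sin(x)·cos(x)
  g(x) = 1 - e^(-x^2)   ⇒   g'(x) = 2·x·e^(-x^2)
  lim(x→0) f'(x)/g'(x) = lim(x→0) (2·sin(x)·cos(x))/(2·x·e^(-x^2))
  = 1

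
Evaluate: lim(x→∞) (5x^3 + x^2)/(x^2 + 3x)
This is an ∞/∞ indeterminate form.

Apply L'Hôpital's rule: differentiate numerator and denominator separately.
  f(x) = 5·x^3 + x^2   ⇒   f'(x) = 15·x^2 + 2·x
  g(x) = x^2 + 3·x   ⇒   g'(x) = 2·x + 3
  lim(x→∞) f'(x)/g'(x) = lim(x→∞) (15·x^2 + 2·x)/(2·x + 3)
  = ∞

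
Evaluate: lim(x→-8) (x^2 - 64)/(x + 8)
This is a standard limit.

Factor or rationalize the expression:
  lim(x→-8) (x^2 - 64)/(x + 8) = -16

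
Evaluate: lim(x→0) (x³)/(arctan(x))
This is a 0/0 indeterminate form.

Apply L'Hôpital's rule: differentiate numerator and denominator separately.
  f(x) = x^3   ⇒   f'(x) = 3·x^2
  g(x) = atan(x)   ⇒   g'(x) = 1/(x^2 + 1)
  lim(x→0) f'(x)/g'(x) = lim(x→0) (3·x^2)/(1/(x^2 + 1))
  = 0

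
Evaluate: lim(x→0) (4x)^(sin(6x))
This is an exponential indeterminate form.

For exponential indeterminate forms, take the natural log:
  Let L = lim(x→0) (4x)^(sin(6x))
  Then ln(L) = lim(x→0) [exponent × ln(base)]
  Evaluate using L'Hôpital or standard limits, then exponentiate.
  L = 1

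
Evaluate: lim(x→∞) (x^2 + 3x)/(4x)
This is an ∞/∞ indeterminate form.

Apply L'Hôpital's rule: differentiate numerator and denominator separately.
  f(x) = x^2 + 3·x   ⇒   f'(x) = 2·x + 3
  g(x) = 4·x   ⇒   g'(x) = 4
  lim(x→∞) f'(x)/g'(x) = lim(x→∞) (2·x + 3)/(4)
  = ∞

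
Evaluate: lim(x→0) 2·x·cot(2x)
This is a 0·∞ indeterminate form.

Rewrite 0·∞ as a quotient (0/0 or ∞/∞ form), then apply L'Hôpital's rule:
  lim(x→0) 2·x·cot(2x) = 1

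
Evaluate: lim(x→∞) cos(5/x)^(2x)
This is an exponential indeterminate form.

For exponential indeterminate forms, take the natural log:
  Let L = lim(x→∞) cos(5/x)^(2x)
  Then ln(L) = lim(x→∞) [exponent × ln(base)]
  Evaluate using L'Hôpital or standard limits, then exponentiate.
  L = 1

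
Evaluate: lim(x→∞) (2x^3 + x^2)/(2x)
This is an ∞/∞ indeterminate form.

Apply L'Hôpital's rule: differentiate numerator and denominator separately.
  f(x) = 2·x^3 + x^2   ⇒   f'(x) = 6·x^2 + 2·x
  g(x) = 2·x   ⇒   g'(x) = 2
  lim(x→∞) f'(x)/g'(x) = lim(x→∞) (6·x^2 + 2·x)/(2)
  = ∞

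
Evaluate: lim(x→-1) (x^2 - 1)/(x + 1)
This is a standard limit.

Factor or rationalize the expression:
  lim(x→-1) (x^2 - 1)/(x + 1) = -2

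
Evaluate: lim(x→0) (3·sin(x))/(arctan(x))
This is a 0/0 indeterminate form.

Apply L'Hôpital's rule: differentiate numerator and denominator separately.
  f(x) = 3·sin(x)   ⇒   f'(x) = 3·cos(x)
  g(x) = atan(x)   ⇒   g'(x) = 1/(x^2 + 1)
  lim(x→0) f'(x)/g'(x) = lim(x→0) (3·cos(x))/(1/(x^2 + 1))
  = 3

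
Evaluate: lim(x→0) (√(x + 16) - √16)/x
This is a standard limit.

Factor or rationalize the expression:
  lim(x→0) (√(x + 16) - √16)/x = 1/8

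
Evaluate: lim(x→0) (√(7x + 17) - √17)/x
This is a standard limit.

Factor or rationalize the expression:
  lim(x→0) (√(7x + 17) - √17)/x = 7·sqrt(17)/34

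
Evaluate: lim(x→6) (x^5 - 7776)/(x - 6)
This is a standard limit.

Factor or rationalize the expression:
  lim(x→6) (x^5 - 7776)/(x - 6) = 6480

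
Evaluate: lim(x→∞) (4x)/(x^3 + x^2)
This is an ∞/∞ indeterminate form.

Apply L'Hôpital's rule: differentiate numerator and denominator separately.
  f(x) = 4·x   ⇒   f'(x) = 4
  g(x) = x^3 + x^2   ⇒   g'(x) = 3·x^2 + 2·x
  lim(x→∞) f'(x)/g'(x) = lim(x→∞) (4)/(3·x^2 + 2·x)
  = 0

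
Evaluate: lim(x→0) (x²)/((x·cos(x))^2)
This is a 0/0 indeterminate form.

Apply L'Hôpital's rule: differentiate numerator and denominator separately.
  f(x) = x^2   ⇒   f'(x) = 2·x
  g(x) = x^2·cos(x)^2   ⇒   g'(x) = -2·x^2·sin(x)·cos(x) + 2·x·cos(x)^2
  lim(x→0) f'(x)/g'(x) = lim(x→0) (2·x)/(-2·x^2·sin(x)·cos(x) + 2·x·cos(x)^2)
  = 1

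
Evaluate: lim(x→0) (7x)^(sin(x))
This is an exponential indeterminate form.

For exponential indeterminate forms, take the natural log:
  Let L = lim(x→0) (7x)^(sin(x))
  Then ln(L) = lim(x→0) [exponent × ln(base)]
  Evaluate using L'Hôpital or standard limits, then exponentiate.
  L = 1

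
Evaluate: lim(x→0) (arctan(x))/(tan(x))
This is a 0/0 indeterminate form.

Apply L'Hôpital's rule: differentiate numerator and denominator separately.
  f(x) = atan(x)   ⇒   f'(x) = 1/(x^2 + 1)
  g(x) = tan(x)   ⇒   g'(x) = tan(x)^2 + 1
  lim(x→0) f'(x)/g'(x) = lim(x→0) (1/(x^2 + 1))/(tan(x)^2 + 1)
  = 1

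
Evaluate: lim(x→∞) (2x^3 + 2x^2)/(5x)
This is an ∞/∞ indeterminate form.

Apply L'Hôpital's rule: differentiate numerator and denominator separately.
  f(x) = 2·x^3 + 2·x^2   ⇒   f'(x) = 6·x^2 + 4·x
  g(x) = 5·x   ⇒   g'(x) = 5
  lim(x→∞) f'(x)/g'(x) = lim(x→∞) (6·x^2 + 4·x)/(5)
  = ∞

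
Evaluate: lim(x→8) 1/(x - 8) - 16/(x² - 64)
This is an ∞-∞ indeterminate form.

Combine fractions or rationalize to convert ∞-∞ to 0/0 form:
  lim(x→8) 1/(x - 8) - 16/(x² - 64) = 1/16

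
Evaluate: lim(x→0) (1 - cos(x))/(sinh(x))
This is a 0/0 indeterminate form.

Apply L'Hôpital's rule: differentiate numerator and denominator separately.
  f(x) = 1 - cos(x)   ⇒   f'(x) = sin(x)
  g(x) = sinh(x)   ⇒   g'(x) = cosh(x)
  lim(x→0) f'(x)/g'(x) = lim(x→0) (sin(x))/(cosh(x))
  = 0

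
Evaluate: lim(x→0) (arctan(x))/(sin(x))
This is a 0/0 indeterminate form.

Apply L'Hôpital's rule: differentiate numerator and denominator separately.
  f(x) = atan(x)   ⇒   f'(x) = 1/(x^2 + 1)
  g(x) = sin(x)   ⇒   g'(x) = cos(x)
  lim(x→0) f'(x)/g'(x) = lim(x→0) (1/(x^2 + 1))/(cos(x))
  = 1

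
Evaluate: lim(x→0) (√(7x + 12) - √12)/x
This is a standard limit.

Factor or rationalize the expression:
  lim(x→0) (√(7x + 12) - √12)/x = 7·sqrt(3)/12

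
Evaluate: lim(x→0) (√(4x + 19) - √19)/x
This is a standard limit.

Factor or rationalize the expression:
  lim(x→0) (√(4x + 19) - √19)/x = 2·sqrt(19)/19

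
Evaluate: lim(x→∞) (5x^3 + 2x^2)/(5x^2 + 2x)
This is an ∞/∞ indeterminate form.

Apply L'Hôpital's rule: differentiate numerator and denominator separately.
  f(x) = 5·x^3 + 2·x^2   ⇒   f'(x) = 15·x^2 + 4·x
  g(x) = 5·x^2 + 2·x   ⇒   g'(x) = 10·x + 2
  lim(x→∞) f'(x)/g'(x) = lim(x→∞) (15·x^2 + 4·x)/(10·x + 2)
  = ∞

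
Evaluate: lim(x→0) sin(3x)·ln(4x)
This is a 0·∞ indeterminate form.

Rewrite 0·∞ as a quotient (0/0 or ∞/∞ form), then apply L'Hôpital's rule:
  lim(x→0) sin(3x)·ln(4x) = 0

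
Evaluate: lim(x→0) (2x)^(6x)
This is an exponential indeterminate form.

For exponential indeterminate forms, take the natural log:
  Let L = lim(x→0) (2x)^(6x)
  Then ln(L) = lim(x→0) [exponent × ln(base)]
  Evaluate using L'Hôpital or standard limits, then exponentiate.
  L = 1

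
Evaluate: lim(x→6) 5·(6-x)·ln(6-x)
This is a 0·∞ indeterminate form.

Rewrite 0·∞ as a quotient (0/0 or ∞/∞ form), then apply L'Hôpital's rule:
  lim(x→6) 5·(6-x)·ln(6-x) = 0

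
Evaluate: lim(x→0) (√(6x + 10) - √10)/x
This is a standard limit.

Factor or rationalize the expression:
  lim(x→0) (√(6x + 10) - √10)/x = 3·sqrt(10)/10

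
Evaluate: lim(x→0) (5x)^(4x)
This is an exponential indeterminate form.

For exponential indeterminate forms, take the natural log:
  Let L = lim(x→0) (5x)^(4x)
  Then ln(L) = lim(x→0) [exponent × ln(base)]
  Evaluate using L'Hôpital or standard limits, then exponentiate.
  L = 1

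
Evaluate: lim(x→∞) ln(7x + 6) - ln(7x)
This is an ∞-∞ indeterminate form.

Combine fractions or rationalize to convert ∞-∞ to 0/0 form:
  lim(x→∞) ln(7x + 6) - ln(7x) = 0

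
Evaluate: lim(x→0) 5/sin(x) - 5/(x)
This is an ∞-∞ indeterminate form.

Combine fractions or rationalize to convert ∞-∞ to 0/0 form:
  lim(x→0) 5/sin(x) - 5/(x) = 0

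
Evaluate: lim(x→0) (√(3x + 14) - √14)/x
This is a standard limit.

Factor or rationalize the expression:
  lim(x→0) (√(3x + 14) - √14)/x = 3·sqrt(14)/28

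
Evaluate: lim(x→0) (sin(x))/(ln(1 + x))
This is a 0/0 indeterminate form.

Apply L'Hôpital's rule: differentiate numerator and denominator separately.
  f(x) = sin(x)   ⇒   f'(x) = cos(x)
  g(x) = ln(x + 1)   ⇒   g'(x) = 1/(x + 1)
  lim(x→0) f'(x)/g'(x) = lim(x→0) (cos(x))/(1/(x + 1))
  = 1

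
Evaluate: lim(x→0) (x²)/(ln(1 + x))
This is a 0/0 indeterminate form.

Apply L'Hôpital's rule: differentiate numerator and denominator separately.
  f(x) = x^2   ⇒   f'(x) = 2·x
  g(x) = ln(x + 1)   ⇒   g'(x) = 1/(x + 1)
  lim(x→0) f'(x)/g'(x) = lim(x→0) (2·x)/(1/(x + 1))
  = 0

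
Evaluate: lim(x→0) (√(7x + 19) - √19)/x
This is a standard limit.

Factor or rationalize the expression:
  lim(x→0) (√(7x + 19) - √19)/x = 7·sqrt(19)/38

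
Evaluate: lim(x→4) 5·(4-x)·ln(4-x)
This is a 0·∞ indeterminate form.

Rewrite 0·∞ as a quotient (0/0 or ∞/∞ form), then apply L'Hôpital's rule:
  lim(x→4) 5·(4-x)·ln(4-x) = 0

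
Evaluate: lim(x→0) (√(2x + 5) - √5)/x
This is a standard limit.

Factor or rationalize the expression:
  lim(x→0) (√(2x + 5) - √5)/x = sqrt(5)/5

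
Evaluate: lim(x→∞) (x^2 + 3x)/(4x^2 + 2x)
This is an ∞/∞ indeterminate form.

Apply L'Hôpital's rule: differentiate numerator and denominator separately.
  f(x) = x^2 + 3·x   ⇒   f'(x) = 2·x + 3
  g(x) = 4·x^2 + 2·x   ⇒   g'(x) = 8·x + 2
  lim(x→∞) f'(x)/g'(x) = lim(x→∞) (2·x + 3)/(8·x + 2)
  = 1/4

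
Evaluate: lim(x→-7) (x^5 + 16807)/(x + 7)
This is a standard limit.

Factor or rationalize the expression:
  lim(x→-7) (x^5 + 16807)/(x + 7) = 12005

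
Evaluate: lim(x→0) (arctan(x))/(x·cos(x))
This is a 0/0 indeterminate form.

Apply L'Hôpital's rule: differentiate numerator and denominator separately.
  f(x) = atan(x)   ⇒   f'(x) = 1/(x^2 + 1)
  g(x) = x·cos(x)   ⇒   g'(x) = -x·sin(x) + cos(x)
  lim(x→0) f'(x)/g'(x) = lim(x→0) (1/(x^2 + 1))/(-x·sin(x) + cos(x))
  = 1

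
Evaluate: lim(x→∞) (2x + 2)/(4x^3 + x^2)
This is an ∞/∞ indeterminate form.

Apply L'Hôpital's rule: differentiate numerator and denominator separately.
  f(x) = 2·x + 2   ⇒   f'(x) = 2
  g(x) = 4·x^3 + x^2   ⇒   g'(x) = 12·x^2 + 2·x
  lim(x→∞) f'(x)/g'(x) = lim(x→∞) (2)/(12·x^2 + 2·x)
  = 0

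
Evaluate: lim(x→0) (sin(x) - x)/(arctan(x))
This is a 0/0 indeterminate form.

Apply L'Hôpital's rule: differentiate numerator and denominator separately.
  f(x) = -x + sin(x)   ⇒   f'(x) = cos(x) - 1
  g(x) = atan(x)   ⇒   g'(x) = 1/(x^2 + 1)
  lim(x→0) f'(x)/g'(x) = lim(x→0) (cos(x) - 1)/(1/(x^2 + 1))
  = 0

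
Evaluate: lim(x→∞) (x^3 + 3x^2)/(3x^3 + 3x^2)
This is an ∞/∞ indeterminate form.

Apply L'Hôpital's rule: differentiate numerator and denominator separately.
  f(x) = x^3 + 3·x^2   ⇒   f'(x) = 3·x^2 + 6·x
  g(x) = 3·x^3 + 3·x^2   ⇒   g'(x) = 9·x^2 + 6·x
  lim(x→∞) f'(x)/g'(x) = lim(x→∞) (3·x^2 + 6·x)/(9·x^2 + 6·x)
  = 1/3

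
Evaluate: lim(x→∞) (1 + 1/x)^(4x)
This is an exponential indeterminate form.

For exponential indeterminate forms, take the natural log:
  Let L = lim(x→∞) (1 + 1/x)^(4x)
  Then ln(L) = lim(x→∞) [exponent × ln(base)]
  Evaluate using L'Hôpital or standard limits, then exponentiate.
  L = e^(4)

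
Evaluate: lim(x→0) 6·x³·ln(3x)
This is a 0·∞ indeterminate form.

Rewrite 0·∞ as a quotient (0/0 or ∞/∞ form), then apply L'Hôpital's rule:
  lim(x→0) 6·x³·ln(3x) = 0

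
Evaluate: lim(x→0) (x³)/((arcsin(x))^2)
This is a 0/0 indeterminate form.

Apply L'Hôpital's rule: differentiate numerator and denominator separately.
  f(x) = x^3   ⇒   f'(x) = 3·x^2
  g(x) = asin(x)^2   ⇒   g'(x) = 2·asin(x)/sqrt(1 - x^2)
  lim(x→0) f'(x)/g'(x) = lim(x→0) (3·x^2)/(2·asin(x)/sqrt(1 - x^2))
  = 0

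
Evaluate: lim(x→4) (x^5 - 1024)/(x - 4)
This is a standard limit.

Factor or rationalize the expression:
  lim(x→4) (x^5 - 1024)/(x - 4) = 1280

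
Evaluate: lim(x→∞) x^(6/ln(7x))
This is an exponential indeterminate form.

For exponential indeterminate forms, take the natural log:
  Let L = lim(x→∞) x^(6/ln(7x))
  Then ln(L) = lim(x→∞) [exponent × ln(base)]
  Evaluate using L'Hôpital or standard limits, then exponentiate.
  L = e^(6)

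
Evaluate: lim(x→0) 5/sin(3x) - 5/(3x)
This is an ∞-∞ indeterminate form.

Combine fractions or rationalize to convert ∞-∞ to 0/0 form:
  lim(x→0) 5/sin(3x) - 5/(3x) = 0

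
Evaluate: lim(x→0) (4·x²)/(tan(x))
This is a 0/0 indeterminate form.

Apply L'Hôpital's rule: differentiate numerator and denominator separately.
  f(x) = 4·x^2   ⇒   f'(x) = 8·x
  g(x) = tan(x)   ⇒   g'(x) = tan(x)^2 + 1
  lim(x→0) f'(x)/g'(x) = lim(x→0) (8·x)/(tan(x)^2 + 1)
  = 0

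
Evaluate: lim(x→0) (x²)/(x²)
This is a 0/0 indeterminate form.

Apply L'Hôpital's rule: differentiate numerator and denominator separately.
  f(x) = x^2   ⇒   f'(x) = 2·x
  g(x) = x^2   ⇒   g'(x) = 2·x
  lim(x→0) f'(x)/g'(x) = lim(x→0) (2·x)/(2·x)
  = 1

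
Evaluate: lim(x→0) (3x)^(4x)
This is an exponential indeterminate form.

For exponential indeterminate forms, take the natural log:
  Let L = lim(x→0) (3x)^(4x)
  Then ln(L) = lim(x→0) [exponent × ln(base)]
  Evaluate using L'Hôpital or standard limits, then exponentiate.
  L = 1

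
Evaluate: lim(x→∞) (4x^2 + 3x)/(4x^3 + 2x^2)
This is an ∞/∞ indeterminate form.

Apply L'Hôpital's rule: differentiate numerator and denominator separately.
  f(x) = 4·x^2 + 3·x   ⇒   f'(x) = 8·x + 3
  g(x) = 4·x^3 + 2·x^2   ⇒   g'(x) = 12·x^2 + 4·x
  lim(x→∞) f'(x)/g'(x) = lim(x→∞) (8·x + 3)/(12·x^2 + 4·x)
  = 0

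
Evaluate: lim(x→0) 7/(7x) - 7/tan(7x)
This is an ∞-∞ indeterminate form.

Combine fractions or rationalize to convert ∞-∞ to 0/0 form:
  lim(x→0) 7/(7x) - 7/tan(7x) = 0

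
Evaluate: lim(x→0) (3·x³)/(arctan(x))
This is a 0/0 indeterminate form.

Apply L'Hôpital's rule: differentiate numerator and denominator separately.
  f(x) = 3·x^3   ⇒   f'(x) = 9·x^2
  g(x) = atan(x)   ⇒   g'(x) = 1/(x^2 + 1)
  lim(x→0) f'(x)/g'(x) = lim(x→0) (9·x^2)/(1/(x^2 + 1))
  = 0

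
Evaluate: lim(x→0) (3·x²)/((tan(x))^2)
This is a 0/0 indeterminate form.

Apply L'Hôpital's rule: differentiate numerator and denominator separately.
  f(x) = 3·x^2   ⇒   f'(x) = 6·x
  g(x) = tan(x)^2   ⇒   g'(x) = (2·tan(x)^2 + 2)·tan(x)
  lim(x→0) f'(x)/g'(x) = lim(x→0) (6·x)/((2·tan(x)^2 + 2)·tan(x))
  = 3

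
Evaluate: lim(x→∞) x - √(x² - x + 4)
This is an ∞-∞ indeterminate form.

Combine fractions or rationalize to convert ∞-∞ to 0/0 form:
  lim(x→∞) x - √(x² - x + 4) = 1/2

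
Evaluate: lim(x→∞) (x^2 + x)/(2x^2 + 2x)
This is an ∞/∞ indeterminate form.

Apply L'Hôpital's rule: differentiate numerator and denominator separately.
  f(x) = x^2 + x   ⇒   f'(x) = 2·x + 1
  g(x) = 2·x^2 + 2·x   ⇒   g'(x) = 4·x + 2
  lim(x→∞) f'(x)/g'(x) = lim(x→∞) (2·x + 1)/(4·x + 2)
  = 1/2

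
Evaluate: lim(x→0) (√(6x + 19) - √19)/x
This is a standard limit.

Factor or rationalize the expression:
  lim(x→0) (√(6x + 19) - √19)/x = 3·sqrt(19)/19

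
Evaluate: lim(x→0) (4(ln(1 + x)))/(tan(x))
This is a 0/0 indeterminate form.

Apply L'Hôpital's rule: differentiate numerator and denominator separately.
  f(x) = 4·ln(x + 1)   ⇒   f'(x) = 4/(x + 1)
  g(x) = tan(x)   ⇒   g'(x) = tan(x)^2 + 1
  lim(x→0) f'(x)/g'(x) = lim(x→0) (4/(x + 1))/(tan(x)^2 + 1)
  = 4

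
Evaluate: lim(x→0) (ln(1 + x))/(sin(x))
This is a 0/0 indeterminate form.

Apply L'Hôpital's rule: differentiate numerator and denominator separately.
  f(x) = ln(x + 1)   ⇒   f'(x) = 1/(x + 1)
  g(x) = sin(x)   ⇒   g'(x) = cos(x)
  lim(x→0) f'(x)/g'(x) = lim(x→0) (1/(x + 1))/(cos(x))
  = 1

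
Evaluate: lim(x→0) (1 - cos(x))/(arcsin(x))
This is a 0/0 indeterminate form.

Apply L'Hôpital's rule: differentiate numerator and denominator separately.
  f(x) = 1 - cos(x)   ⇒   f'(x) = sin(x)
  g(x) = asin(x)   ⇒   g'(x) = 1/sqrt(1 - x^2)
  lim(x→0) f'(x)/g'(x) = lim(x→0) (sin(x))/(1/sqrt(1 - x^2))
  = 0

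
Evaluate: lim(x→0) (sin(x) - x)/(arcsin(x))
This is a 0/0 indeterminate form.

Apply L'Hôpital's rule: differentiate numerator and denominator separately.
  f(x) = -x + sin(x)   ⇒   f'(x) = cos(x) - 1
  g(x) = asin(x)   ⇒   g'(x) = 1/sqrt(1 - x^2)
  lim(x→0) f'(x)/g'(x) = lim(x→0) (cos(x) - 1)/(1/sqrt(1 - x^2))
  = 0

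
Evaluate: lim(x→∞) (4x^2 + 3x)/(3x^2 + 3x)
This is an ∞/∞ indeterminate form.

Apply L'Hôpital's rule: differentiate numerator and denominator separately.
  f(x) = 4·x^2 + 3·x   ⇒   f'(x) = 8·x + 3
  g(x) = 3·x^2 + 3·x   ⇒   g'(x) = 6·x + 3
  lim(x→∞) f'(x)/g'(x) = lim(x→∞) (8·x + 3)/(6·x + 3)
  = 4/3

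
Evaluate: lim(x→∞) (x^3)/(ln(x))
This is an ∞/∞ indeterminate form.

Apply L'Hôpital's rule: differentiate numerator and denominator separately.
  f(x) = x^3   ⇒   f'(x) = 3·x^2
  g(x) = ln(x)   ⇒   g'(x) = 1/x
  lim(x→∞) f'(x)/g'(x) = lim(x→∞) (3·x^2)/(1/x)
  = ∞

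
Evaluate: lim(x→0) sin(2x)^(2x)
This is an exponential indeterminate form.

For exponential indeterminate forms, take the natural log:
  Let L = lim(x→0) sin(2x)^(2x)
  Then ln(L) = lim(x→0) [exponent × ln(base)]
  Evaluate using L'Hôpital or standard limits, then exponentiate.
  L = 1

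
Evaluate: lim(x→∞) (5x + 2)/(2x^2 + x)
This is an ∞/∞ indeterminate form.

Apply L'Hôpital's rule: differentiate numerator and denominator separately.
  f(x) = 5·x + 2   ⇒   f'(x) = 5
  g(x) = 2·x^2 + x   ⇒   g'(x) = 4·x + 1
  lim(x→∞) f'(x)/g'(x) = lim(x→∞) (5)/(4·x + 1)
  = 0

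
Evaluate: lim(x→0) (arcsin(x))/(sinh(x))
This is a 0/0 indeterminate form.

Apply L'Hôpital's rule: differentiate numerator and denominator separately.
  f(x) = asin(x)   ⇒   f'(x) = 1/sqrt(1 - x^2)
  g(x) = sinh(x)   ⇒   g'(x) = cosh(x)
  lim(x→0) f'(x)/g'(x) = lim(x→0) (1/sqrt(1 - x^2))/(cosh(x))
  = 1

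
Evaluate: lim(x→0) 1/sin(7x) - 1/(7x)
This is an ∞-∞ indeterminate form.

Combine fractions or rationalize to convert ∞-∞ to 0/0 form:
  lim(x→0) 1/sin(7x) - 1/(7x) = 0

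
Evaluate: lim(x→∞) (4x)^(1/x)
This is an exponential indeterminate form.

For exponential indeterminate forms, take the natural log:
  Let L = lim(x→∞) (4x)^(1/x)
  Then ln(L) = lim(x→∞) [exponent × ln(base)]
  Evaluate using L'Hôpital or standard limits, then exponentiate.
  L = 1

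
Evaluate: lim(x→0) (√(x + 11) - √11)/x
This is a standard limit.

Factor or rationalize the expression:
  lim(x→0) (√(x + 11) - √11)/x = sqrt(11)/22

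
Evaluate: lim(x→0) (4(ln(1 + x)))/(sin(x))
This is a 0/0 indeterminate form.

Apply L'Hôpital's rule: differentiate numerator and denominator separately.
  f(x) = 4·ln(x + 1)   ⇒   f'(x) = 4/(x + 1)
  g(x) = sin(x)   ⇒   g'(x) = cos(x)
  lim(x→0) f'(x)/g'(x) = lim(x→0) (4/(x + 1))/(cos(x))
  = 4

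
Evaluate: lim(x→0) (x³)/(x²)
This is a 0/0 indeterminate form.

Apply L'Hôpital's rule: differentiate numerator and denominator separately.
  f(x) = x^3   ⇒   f'(x) = 3·x^2
  g(x) = x^2   ⇒   g'(x) = 2·x
  lim(x→0) f'(x)/g'(x) = lim(x→0) (3·x^2)/(2·x)
  = 0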